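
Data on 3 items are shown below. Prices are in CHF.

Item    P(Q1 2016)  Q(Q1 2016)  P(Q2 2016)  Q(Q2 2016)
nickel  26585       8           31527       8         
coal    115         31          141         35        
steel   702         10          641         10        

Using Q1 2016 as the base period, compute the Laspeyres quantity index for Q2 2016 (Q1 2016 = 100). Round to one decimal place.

Laspeyres quantity index uses base-period prices as weights.
ΣP(Q1 2016)·Q(Q2 2016) = 26585×8 + 115×35 + 702×10 = 212680 + 4025 + 7020 = 223725
ΣP(Q1 2016)·Q(Q1 2016) = 26585×8 + 115×31 + 702×10 = 212680 + 3565 + 7020 = 223265
Index = 223725 / 223265 × 100 = 100.2060

100.2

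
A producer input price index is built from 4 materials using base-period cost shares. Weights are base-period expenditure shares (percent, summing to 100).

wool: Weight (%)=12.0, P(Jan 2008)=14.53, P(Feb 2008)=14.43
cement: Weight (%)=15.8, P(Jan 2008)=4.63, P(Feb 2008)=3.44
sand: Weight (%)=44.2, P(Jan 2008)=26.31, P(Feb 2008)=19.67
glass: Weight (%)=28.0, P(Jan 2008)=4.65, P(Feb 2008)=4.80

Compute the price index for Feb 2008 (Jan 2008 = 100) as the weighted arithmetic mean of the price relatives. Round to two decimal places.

85.60

wool: 12.0 × (14.43/14.53) = 12.0 × 0.993118 = 11.9174
cement: 15.8 × (3.44/4.63) = 15.8 × 0.742981 = 11.7391
sand: 44.2 × (19.67/26.31) = 44.2 × 0.747624 = 33.0450
glass: 28.0 × (4.80/4.65) = 28.0 × 1.032258 = 28.9032
Index = Σ wᵢ·(p₁ᵢ/p₀ᵢ) = 11.9174 + 11.7391 + 33.0450 + 28.9032 = 85.6047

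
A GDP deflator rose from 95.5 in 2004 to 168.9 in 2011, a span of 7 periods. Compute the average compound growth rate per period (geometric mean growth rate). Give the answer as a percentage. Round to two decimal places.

Growth factor = (168.9/95.5)^(1/7) = (1.768586)^(1/7) = 1.084864
Growth rate = 1.084864 − 1 = 0.084864 = 8.4864%

8.49%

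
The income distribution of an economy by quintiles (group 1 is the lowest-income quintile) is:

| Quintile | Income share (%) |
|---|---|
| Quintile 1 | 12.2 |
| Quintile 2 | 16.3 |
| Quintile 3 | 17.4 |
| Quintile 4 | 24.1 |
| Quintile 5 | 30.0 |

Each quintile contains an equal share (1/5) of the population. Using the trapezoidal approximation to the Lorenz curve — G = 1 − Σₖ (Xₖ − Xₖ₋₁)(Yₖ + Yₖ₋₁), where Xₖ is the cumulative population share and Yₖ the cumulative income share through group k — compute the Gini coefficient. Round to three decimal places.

0.174

Cumulative income shares Yₖ: 0.1220, 0.2850, 0.4590, 0.7000, 1.0000
Σ (Xₖ−Xₖ₋₁)(Yₖ+Yₖ₋₁) = (1/5)(0.1220+0.0000) + (1/5)(0.2850+0.1220) + (1/5)(0.4590+0.2850) + (1/5)(0.7000+0.4590) + (1/5)(1.0000+0.7000)
  = 0.0244 + 0.0814 + 0.1488 + 0.2318 + 0.3400 = 0.8264
G = 1 − 0.8264 = 0.1736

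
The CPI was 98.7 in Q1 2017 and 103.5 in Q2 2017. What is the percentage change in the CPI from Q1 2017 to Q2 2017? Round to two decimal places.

Change = (103.5 − 98.7) / 98.7 × 100
       = 4.8 / 98.7 × 100 = 4.8632%

4.86%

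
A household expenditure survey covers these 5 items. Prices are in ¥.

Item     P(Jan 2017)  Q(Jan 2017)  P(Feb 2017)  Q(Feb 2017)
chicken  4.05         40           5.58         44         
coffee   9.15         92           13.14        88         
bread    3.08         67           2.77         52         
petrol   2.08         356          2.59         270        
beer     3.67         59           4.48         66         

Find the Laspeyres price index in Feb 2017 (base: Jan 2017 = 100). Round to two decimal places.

Laspeyres price index uses base-period quantities as weights.
ΣP(Feb 2017)·Q(Jan 2017) = 5.58×40 + 13.14×92 + 2.77×67 + 2.59×356 + 4.48×59 = 223.2 + 1208.88 + 185.59 + 922.04 + 264.32 = 2804.03
ΣP(Jan 2017)·Q(Jan 2017) = 4.05×40 + 9.15×92 + 3.08×67 + 2.08×356 + 3.67×59 = 162 + 841.8 + 206.36 + 740.48 + 216.53 = 2167.17
Index = 2804.03 / 2167.17 × 100 = 129.3867

129.39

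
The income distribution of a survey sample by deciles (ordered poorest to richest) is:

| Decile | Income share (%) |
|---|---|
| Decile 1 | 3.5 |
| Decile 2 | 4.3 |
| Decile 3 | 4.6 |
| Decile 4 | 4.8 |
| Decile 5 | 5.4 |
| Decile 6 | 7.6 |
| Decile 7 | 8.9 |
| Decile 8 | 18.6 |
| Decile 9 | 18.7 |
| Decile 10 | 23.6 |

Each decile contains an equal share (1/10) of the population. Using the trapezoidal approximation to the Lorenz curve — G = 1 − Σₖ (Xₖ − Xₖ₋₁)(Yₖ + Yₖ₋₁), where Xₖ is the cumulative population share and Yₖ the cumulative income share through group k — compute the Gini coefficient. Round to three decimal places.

0.366

Cumulative income shares Yₖ: 0.0350, 0.0780, 0.1240, 0.1720, 0.2260, 0.3020, 0.3910, 0.5770, 0.7640, 1.0000
Σ (Xₖ−Xₖ₋₁)(Yₖ+Yₖ₋₁) = (1/10)(0.0350+0.0000) + (1/10)(0.0780+0.0350) + (1/10)(0.1240+0.0780) + (1/10)(0.1720+0.1240) + (1/10)(0.2260+0.1720) + (1/10)(0.3020+0.2260) + (1/10)(0.3910+0.3020) + (1/10)(0.5770+0.3910) + (1/10)(0.7640+0.5770) + (1/10)(1.0000+0.7640)
  = 0.0035 + 0.0113 + 0.0202 + 0.0296 + 0.0398 + 0.0528 + 0.0693 + 0.0968 + 0.1341 + 0.1764 = 0.6338
G = 1 − 0.6338 = 0.3662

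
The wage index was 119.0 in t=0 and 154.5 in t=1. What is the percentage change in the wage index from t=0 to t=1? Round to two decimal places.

29.83%

Change = (154.5 − 119.0) / 119.0 × 100
       = 35.5 / 119.0 × 100 = 29.8319%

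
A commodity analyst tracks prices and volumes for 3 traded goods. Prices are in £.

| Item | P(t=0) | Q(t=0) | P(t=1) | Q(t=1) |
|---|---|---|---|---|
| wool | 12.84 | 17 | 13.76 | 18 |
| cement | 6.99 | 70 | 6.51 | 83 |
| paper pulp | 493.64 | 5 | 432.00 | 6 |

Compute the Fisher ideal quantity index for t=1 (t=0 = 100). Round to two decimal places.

118.71

Laspeyres component (base-period weights):
ΣP(t=0)Q(t=1) = 12.84×18 + 6.99×83 + 493.64×6 = 231.12 + 580.17 + 2961.84 = 3773.13
ΣP(t=0)Q(t=0) = 12.84×17 + 6.99×70 + 493.64×5 = 218.28 + 489.3 + 2468.2 = 3175.78
L = 3773.13 / 3175.78 × 100 = 118.8096
Paasche component (current-period weights):
ΣP(t=1)Q(t=1) = 13.76×18 + 6.51×83 + 432.00×6 = 247.68 + 540.33 + 2592 = 3380.01
ΣP(t=1)Q(t=0) = 13.76×17 + 6.51×70 + 432.00×5 = 233.92 + 455.7 + 2160 = 2849.62
P = 3380.01 / 2849.62 × 100 = 118.6127
Fisher = √(L × P) = √(118.8096 × 118.6127) = 118.7111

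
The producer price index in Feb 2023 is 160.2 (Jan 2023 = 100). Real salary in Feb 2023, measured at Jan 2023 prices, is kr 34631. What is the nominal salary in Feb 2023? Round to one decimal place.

55478.9

Nominal = Real × (Index/100) = 34631 × (160.2/100)
        = 34631 × 1.602 = 55478.8620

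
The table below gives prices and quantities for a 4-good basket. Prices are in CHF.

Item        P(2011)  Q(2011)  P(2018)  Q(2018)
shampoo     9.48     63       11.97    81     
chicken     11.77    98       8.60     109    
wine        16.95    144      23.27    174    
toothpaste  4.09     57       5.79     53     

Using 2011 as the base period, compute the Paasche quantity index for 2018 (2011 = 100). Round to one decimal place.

Paasche quantity index uses current-period prices as weights.
ΣP(2018)·Q(2018) = 11.97×81 + 8.60×109 + 23.27×174 + 5.79×53 = 969.57 + 937.4 + 4048.98 + 306.87 = 6262.82
ΣP(2018)·Q(2011) = 11.97×63 + 8.60×98 + 23.27×144 + 5.79×57 = 754.11 + 842.8 + 3350.88 + 330.03 = 5277.82
Index = 6262.82 / 5277.82 × 100 = 118.6630

118.7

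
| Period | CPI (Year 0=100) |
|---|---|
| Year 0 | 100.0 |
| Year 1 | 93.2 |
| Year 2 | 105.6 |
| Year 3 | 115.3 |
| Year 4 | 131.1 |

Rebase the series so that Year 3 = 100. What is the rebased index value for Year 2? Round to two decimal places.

91.59

Rebased(Year 2) = 105.6 / 115.3 × 100 = 91.5872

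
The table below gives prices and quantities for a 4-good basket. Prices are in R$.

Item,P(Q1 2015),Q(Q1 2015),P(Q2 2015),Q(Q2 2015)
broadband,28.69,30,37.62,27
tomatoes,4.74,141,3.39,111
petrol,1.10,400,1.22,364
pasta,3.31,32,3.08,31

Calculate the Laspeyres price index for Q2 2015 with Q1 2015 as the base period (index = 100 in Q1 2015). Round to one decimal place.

105.7

Laspeyres price index uses base-period quantities as weights.
ΣP(Q2 2015)·Q(Q1 2015) = 37.62×30 + 3.39×141 + 1.22×400 + 3.08×32 = 1128.6 + 477.99 + 488 + 98.56 = 2193.15
ΣP(Q1 2015)·Q(Q1 2015) = 28.69×30 + 4.74×141 + 1.10×400 + 3.31×32 = 860.7 + 668.34 + 440 + 105.92 = 2074.96
Index = 2193.15 / 2074.96 × 100 = 105.6960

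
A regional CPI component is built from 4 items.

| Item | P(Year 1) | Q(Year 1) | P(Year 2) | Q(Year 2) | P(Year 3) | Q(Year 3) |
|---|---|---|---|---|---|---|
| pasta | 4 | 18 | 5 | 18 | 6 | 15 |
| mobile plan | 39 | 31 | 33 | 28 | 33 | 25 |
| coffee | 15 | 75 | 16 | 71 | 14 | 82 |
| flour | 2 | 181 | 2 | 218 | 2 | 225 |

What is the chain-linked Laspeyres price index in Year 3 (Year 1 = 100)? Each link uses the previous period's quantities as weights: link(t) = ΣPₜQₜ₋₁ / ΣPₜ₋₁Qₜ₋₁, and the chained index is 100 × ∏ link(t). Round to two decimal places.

Link Year 1→Year 2:
ΣP(Year 2)Q(Year 1) = 5×18 + 33×31 + 16×75 + 2×181 = 90 + 1023 + 1200 + 362 = 2675
ΣP(Year 1)Q(Year 1) = 4×18 + 39×31 + 15×75 + 2×181 = 72 + 1209 + 1125 + 362 = 2768
link = 2675/2768 = 0.966402
Link Year 2→Year 3:
ΣP(Year 3)Q(Year 2) = 6×18 + 33×28 + 14×71 + 2×218 = 108 + 924 + 994 + 436 = 2462
ΣP(Year 2)Q(Year 2) = 5×18 + 33×28 + 16×71 + 2×218 = 90 + 924 + 1136 + 436 = 2586
link = 2462/2586 = 0.952049
Chained index = 100 × 0.966402 × 0.952049 = 92.0062

92.01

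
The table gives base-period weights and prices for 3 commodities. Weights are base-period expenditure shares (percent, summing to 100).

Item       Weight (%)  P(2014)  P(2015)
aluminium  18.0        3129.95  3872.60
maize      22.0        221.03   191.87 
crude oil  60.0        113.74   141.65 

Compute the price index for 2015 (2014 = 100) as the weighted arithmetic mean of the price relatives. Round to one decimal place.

116.1

aluminium: 18.0 × (3872.60/3129.95) = 18.0 × 1.237272 = 22.2709
maize: 22.0 × (191.87/221.03) = 22.0 × 0.868072 = 19.0976
crude oil: 60.0 × (141.65/113.74) = 60.0 × 1.245384 = 74.7231
Index = Σ wᵢ·(p₁ᵢ/p₀ᵢ) = 22.2709 + 19.0976 + 74.7231 = 116.0915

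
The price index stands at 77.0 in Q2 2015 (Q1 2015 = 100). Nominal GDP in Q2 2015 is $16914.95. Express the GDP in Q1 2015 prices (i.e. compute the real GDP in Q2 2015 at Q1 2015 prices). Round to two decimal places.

Real = Nominal ÷ (Index/100) = 16914.95 ÷ (77.0/100)
     = 16914.95 ÷ 0.770 = 21967.4675

21967.47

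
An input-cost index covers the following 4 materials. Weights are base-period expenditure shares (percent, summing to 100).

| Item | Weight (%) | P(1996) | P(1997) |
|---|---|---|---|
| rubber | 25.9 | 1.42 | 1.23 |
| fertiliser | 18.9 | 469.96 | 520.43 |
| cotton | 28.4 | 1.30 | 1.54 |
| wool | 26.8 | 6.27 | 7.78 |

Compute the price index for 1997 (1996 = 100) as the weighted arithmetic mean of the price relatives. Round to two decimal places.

rubber: 25.9 × (1.23/1.42) = 25.9 × 0.866197 = 22.4345
fertiliser: 18.9 × (520.43/469.96) = 18.9 × 1.107392 = 20.9297
cotton: 28.4 × (1.54/1.30) = 28.4 × 1.184615 = 33.6431
wool: 26.8 × (7.78/6.27) = 26.8 × 1.240829 = 33.2542
Index = Σ wᵢ·(p₁ᵢ/p₀ᵢ) = 22.4345 + 20.9297 + 33.6431 + 33.2542 = 110.2615

110.26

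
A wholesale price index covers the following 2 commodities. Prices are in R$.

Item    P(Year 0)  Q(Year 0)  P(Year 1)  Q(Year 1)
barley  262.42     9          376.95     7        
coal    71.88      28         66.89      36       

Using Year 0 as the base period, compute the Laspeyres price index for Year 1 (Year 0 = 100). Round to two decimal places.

120.37

Laspeyres price index uses base-period quantities as weights.
ΣP(Year 1)·Q(Year 0) = 376.95×9 + 66.89×28 = 3392.55 + 1872.92 = 5265.47
ΣP(Year 0)·Q(Year 0) = 262.42×9 + 71.88×28 = 2361.78 + 2012.64 = 4374.42
Index = 5265.47 / 4374.42 × 100 = 120.3696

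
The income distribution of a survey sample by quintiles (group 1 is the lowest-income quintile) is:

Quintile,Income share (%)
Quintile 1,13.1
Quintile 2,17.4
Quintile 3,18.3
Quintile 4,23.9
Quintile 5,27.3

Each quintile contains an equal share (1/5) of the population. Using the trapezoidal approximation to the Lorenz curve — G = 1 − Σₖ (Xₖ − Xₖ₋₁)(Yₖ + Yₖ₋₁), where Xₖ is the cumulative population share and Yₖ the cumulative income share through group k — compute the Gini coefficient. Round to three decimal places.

Cumulative income shares Yₖ: 0.1310, 0.3050, 0.4880, 0.7270, 1.0000
Σ (Xₖ−Xₖ₋₁)(Yₖ+Yₖ₋₁) = (1/5)(0.1310+0.0000) + (1/5)(0.3050+0.1310) + (1/5)(0.4880+0.3050) + (1/5)(0.7270+0.4880) + (1/5)(1.0000+0.7270)
  = 0.0262 + 0.0872 + 0.1586 + 0.2430 + 0.3454 = 0.8604
G = 1 − 0.8604 = 0.1396

0.140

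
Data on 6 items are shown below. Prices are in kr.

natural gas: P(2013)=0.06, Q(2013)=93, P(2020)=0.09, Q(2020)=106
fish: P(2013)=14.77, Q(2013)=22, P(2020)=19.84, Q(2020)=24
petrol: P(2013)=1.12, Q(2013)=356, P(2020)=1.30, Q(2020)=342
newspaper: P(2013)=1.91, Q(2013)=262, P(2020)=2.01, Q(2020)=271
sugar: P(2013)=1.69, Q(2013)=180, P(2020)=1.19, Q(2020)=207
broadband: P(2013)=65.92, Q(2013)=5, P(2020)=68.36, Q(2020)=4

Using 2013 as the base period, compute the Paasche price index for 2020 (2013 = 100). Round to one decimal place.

Paasche price index uses current-period quantities as weights.
ΣP(2020)·Q(2020) = 0.09×106 + 19.84×24 + 1.30×342 + 2.01×271 + 1.19×207 + 68.36×4 = 9.54 + 476.16 + 444.6 + 544.71 + 246.33 + 273.44 = 1994.78
ΣP(2013)·Q(2020) = 0.06×106 + 14.77×24 + 1.12×342 + 1.91×271 + 1.69×207 + 65.92×4 = 6.36 + 354.48 + 383.04 + 517.61 + 349.83 + 263.68 = 1875
Index = 1994.78 / 1875 × 100 = 106.3883

106.4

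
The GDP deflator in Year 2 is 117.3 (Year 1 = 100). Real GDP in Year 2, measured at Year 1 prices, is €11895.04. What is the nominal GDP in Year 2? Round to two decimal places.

Nominal = Real × (Index/100) = 11895.04 × (117.3/100)
        = 11895.04 × 1.173 = 13952.8819

13952.88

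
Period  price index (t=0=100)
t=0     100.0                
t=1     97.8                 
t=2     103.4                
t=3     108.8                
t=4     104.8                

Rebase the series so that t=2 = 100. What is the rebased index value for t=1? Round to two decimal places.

Rebased(t=1) = 97.8 / 103.4 × 100 = 94.5841

94.58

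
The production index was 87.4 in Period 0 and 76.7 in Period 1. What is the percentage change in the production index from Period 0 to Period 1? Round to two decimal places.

Change = (76.7 − 87.4) / 87.4 × 100
       = -10.7 / 87.4 × 100 = -12.2426%

-12.24%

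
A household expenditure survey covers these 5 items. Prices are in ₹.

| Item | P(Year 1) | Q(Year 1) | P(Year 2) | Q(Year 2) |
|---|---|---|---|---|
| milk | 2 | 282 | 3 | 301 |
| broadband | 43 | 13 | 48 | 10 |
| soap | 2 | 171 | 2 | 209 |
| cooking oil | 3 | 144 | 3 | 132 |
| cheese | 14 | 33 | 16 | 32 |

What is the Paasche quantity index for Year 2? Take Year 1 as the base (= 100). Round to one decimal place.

Paasche quantity index uses current-period prices as weights.
ΣP(Year 2)·Q(Year 2) = 3×301 + 48×10 + 2×209 + 3×132 + 16×32 = 903 + 480 + 418 + 396 + 512 = 2709
ΣP(Year 2)·Q(Year 1) = 3×282 + 48×13 + 2×171 + 3×144 + 16×33 = 846 + 624 + 342 + 432 + 528 = 2772
Index = 2709 / 2772 × 100 = 97.7273

97.7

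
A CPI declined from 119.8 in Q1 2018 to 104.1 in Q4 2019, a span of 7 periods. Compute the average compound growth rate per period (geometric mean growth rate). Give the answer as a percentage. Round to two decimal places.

Growth factor = (104.1/119.8)^(1/7) = (0.868948)^(1/7) = 0.980133
Growth rate = 0.980133 − 1 = -0.019867 = -1.9867%

-1.99%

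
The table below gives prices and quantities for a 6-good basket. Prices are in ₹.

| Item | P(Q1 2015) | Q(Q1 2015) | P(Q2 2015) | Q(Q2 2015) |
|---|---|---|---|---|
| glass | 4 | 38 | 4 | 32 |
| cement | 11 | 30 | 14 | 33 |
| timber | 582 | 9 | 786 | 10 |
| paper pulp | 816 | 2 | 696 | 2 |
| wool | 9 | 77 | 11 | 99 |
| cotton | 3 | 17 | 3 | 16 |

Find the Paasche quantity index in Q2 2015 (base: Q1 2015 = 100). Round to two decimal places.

Paasche quantity index uses current-period prices as weights.
ΣP(Q2 2015)·Q(Q2 2015) = 4×32 + 14×33 + 786×10 + 696×2 + 11×99 + 3×16 = 128 + 462 + 7860 + 1392 + 1089 + 48 = 10979
ΣP(Q2 2015)·Q(Q1 2015) = 4×38 + 14×30 + 786×9 + 696×2 + 11×77 + 3×17 = 152 + 420 + 7074 + 1392 + 847 + 51 = 9936
Index = 10979 / 9936 × 100 = 110.4972

110.50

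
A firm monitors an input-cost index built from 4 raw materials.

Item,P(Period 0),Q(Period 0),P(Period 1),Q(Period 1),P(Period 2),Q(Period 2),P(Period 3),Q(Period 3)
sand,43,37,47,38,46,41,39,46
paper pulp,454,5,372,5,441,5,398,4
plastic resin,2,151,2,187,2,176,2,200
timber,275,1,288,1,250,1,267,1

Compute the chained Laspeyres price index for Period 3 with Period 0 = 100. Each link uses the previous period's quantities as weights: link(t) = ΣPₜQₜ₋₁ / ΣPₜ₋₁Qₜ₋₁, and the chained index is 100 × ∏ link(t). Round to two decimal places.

89.92

Link Period 0→Period 1:
ΣP(Period 1)Q(Period 0) = 47×37 + 372×5 + 2×151 + 288×1 = 1739 + 1860 + 302 + 288 = 4189
ΣP(Period 0)Q(Period 0) = 43×37 + 454×5 + 2×151 + 275×1 = 1591 + 2270 + 302 + 275 = 4438
link = 4189/4438 = 0.943894
Link Period 1→Period 2:
ΣP(Period 2)Q(Period 1) = 46×38 + 441×5 + 2×187 + 250×1 = 1748 + 2205 + 374 + 250 = 4577
ΣP(Period 1)Q(Period 1) = 47×38 + 372×5 + 2×187 + 288×1 = 1786 + 1860 + 374 + 288 = 4308
link = 4577/4308 = 1.062442
Link Period 2→Period 3:
ΣP(Period 3)Q(Period 2) = 39×41 + 398×5 + 2×176 + 267×1 = 1599 + 1990 + 352 + 267 = 4208
ΣP(Period 2)Q(Period 2) = 46×41 + 441×5 + 2×176 + 250×1 = 1886 + 2205 + 352 + 250 = 4693
link = 4208/4693 = 0.896655
Chained index = 100 × 0.943894 × 1.062442 × 0.896655 = 89.9194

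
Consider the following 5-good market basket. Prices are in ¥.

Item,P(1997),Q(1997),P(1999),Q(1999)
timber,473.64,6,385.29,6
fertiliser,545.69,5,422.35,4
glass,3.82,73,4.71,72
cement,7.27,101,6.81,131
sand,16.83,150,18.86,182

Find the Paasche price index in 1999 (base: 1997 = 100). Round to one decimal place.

Paasche price index uses current-period quantities as weights.
ΣP(1999)·Q(1999) = 385.29×6 + 422.35×4 + 4.71×72 + 6.81×131 + 18.86×182 = 2311.74 + 1689.4 + 339.12 + 892.11 + 3432.52 = 8664.89
ΣP(1997)·Q(1999) = 473.64×6 + 545.69×4 + 3.82×72 + 7.27×131 + 16.83×182 = 2841.84 + 2182.76 + 275.04 + 952.37 + 3063.06 = 9315.07
Index = 8664.89 / 9315.07 × 100 = 93.0201

93.0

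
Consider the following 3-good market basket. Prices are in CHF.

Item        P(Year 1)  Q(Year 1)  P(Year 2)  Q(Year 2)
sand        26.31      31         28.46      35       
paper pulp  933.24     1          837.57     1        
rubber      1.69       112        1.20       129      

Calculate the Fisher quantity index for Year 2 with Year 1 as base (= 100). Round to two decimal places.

107.08

Laspeyres component (base-period weights):
ΣP(Year 1)Q(Year 2) = 26.31×35 + 933.24×1 + 1.69×129 = 920.85 + 933.24 + 218.01 = 2072.1
ΣP(Year 1)Q(Year 1) = 26.31×31 + 933.24×1 + 1.69×112 = 815.61 + 933.24 + 189.28 = 1938.13
L = 2072.1 / 1938.13 × 100 = 106.9123
Paasche component (current-period weights):
ΣP(Year 2)Q(Year 2) = 28.46×35 + 837.57×1 + 1.20×129 = 996.1 + 837.57 + 154.8 = 1988.47
ΣP(Year 2)Q(Year 1) = 28.46×31 + 837.57×1 + 1.20×112 = 882.26 + 837.57 + 134.4 = 1854.23
P = 1988.47 / 1854.23 × 100 = 107.2397
Fisher = √(L × P) = √(106.9123 × 107.2397) = 107.0759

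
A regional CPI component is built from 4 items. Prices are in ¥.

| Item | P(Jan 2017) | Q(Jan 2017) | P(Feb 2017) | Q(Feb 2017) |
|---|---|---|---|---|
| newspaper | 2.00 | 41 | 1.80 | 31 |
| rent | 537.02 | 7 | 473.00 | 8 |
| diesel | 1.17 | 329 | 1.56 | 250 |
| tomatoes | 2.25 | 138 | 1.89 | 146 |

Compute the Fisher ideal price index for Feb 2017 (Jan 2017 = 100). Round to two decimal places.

Laspeyres component (base-period weights):
ΣP(Feb 2017)Q(Jan 2017) = 1.80×41 + 473.00×7 + 1.56×329 + 1.89×138 = 73.8 + 3311 + 513.24 + 260.82 = 4158.86
ΣP(Jan 2017)Q(Jan 2017) = 2.00×41 + 537.02×7 + 1.17×329 + 2.25×138 = 82 + 3759.14 + 384.93 + 310.5 = 4536.57
L = 4158.86 / 4536.57 × 100 = 91.6741
Paasche component (current-period weights):
ΣP(Feb 2017)Q(Feb 2017) = 1.80×31 + 473.00×8 + 1.56×250 + 1.89×146 = 55.8 + 3784 + 390 + 275.94 = 4505.74
ΣP(Jan 2017)Q(Feb 2017) = 2.00×31 + 537.02×8 + 1.17×250 + 2.25×146 = 62 + 4296.16 + 292.5 + 328.5 = 4979.16
P = 4505.74 / 4979.16 × 100 = 90.4920
Fisher = √(L × P) = √(91.6741 × 90.4920) = 91.0811

91.08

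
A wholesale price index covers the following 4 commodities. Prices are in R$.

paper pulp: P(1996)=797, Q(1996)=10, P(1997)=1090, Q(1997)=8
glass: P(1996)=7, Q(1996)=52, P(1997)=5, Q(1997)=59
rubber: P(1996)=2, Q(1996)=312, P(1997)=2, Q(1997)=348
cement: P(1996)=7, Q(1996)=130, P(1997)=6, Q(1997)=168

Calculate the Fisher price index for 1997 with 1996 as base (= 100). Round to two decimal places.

125.53

Laspeyres component (base-period weights):
ΣP(1997)Q(1996) = 1090×10 + 5×52 + 2×312 + 6×130 = 10900 + 260 + 624 + 780 = 12564
ΣP(1996)Q(1996) = 797×10 + 7×52 + 2×312 + 7×130 = 7970 + 364 + 624 + 910 = 9868
L = 12564 / 9868 × 100 = 127.3206
Paasche component (current-period weights):
ΣP(1997)Q(1997) = 1090×8 + 5×59 + 2×348 + 6×168 = 8720 + 295 + 696 + 1008 = 10719
ΣP(1996)Q(1997) = 797×8 + 7×59 + 2×348 + 7×168 = 6376 + 413 + 696 + 1176 = 8661
P = 10719 / 8661 × 100 = 123.7617
Fisher = √(L × P) = √(127.3206 × 123.7617) = 125.5285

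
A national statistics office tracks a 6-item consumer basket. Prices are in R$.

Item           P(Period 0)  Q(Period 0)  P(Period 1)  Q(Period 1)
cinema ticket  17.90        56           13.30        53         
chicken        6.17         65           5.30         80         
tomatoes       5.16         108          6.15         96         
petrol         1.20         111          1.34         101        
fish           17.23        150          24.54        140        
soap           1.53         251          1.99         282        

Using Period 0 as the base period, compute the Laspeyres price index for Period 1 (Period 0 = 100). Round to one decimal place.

120.2

Laspeyres price index uses base-period quantities as weights.
ΣP(Period 1)·Q(Period 0) = 13.30×56 + 5.30×65 + 6.15×108 + 1.34×111 + 24.54×150 + 1.99×251 = 744.8 + 344.5 + 664.2 + 148.74 + 3681 + 499.49 = 6082.73
ΣP(Period 0)·Q(Period 0) = 17.90×56 + 6.17×65 + 5.16×108 + 1.20×111 + 17.23×150 + 1.53×251 = 1002.4 + 401.05 + 557.28 + 133.2 + 2584.5 + 384.03 = 5062.46
Index = 6082.73 / 5062.46 × 100 = 120.1536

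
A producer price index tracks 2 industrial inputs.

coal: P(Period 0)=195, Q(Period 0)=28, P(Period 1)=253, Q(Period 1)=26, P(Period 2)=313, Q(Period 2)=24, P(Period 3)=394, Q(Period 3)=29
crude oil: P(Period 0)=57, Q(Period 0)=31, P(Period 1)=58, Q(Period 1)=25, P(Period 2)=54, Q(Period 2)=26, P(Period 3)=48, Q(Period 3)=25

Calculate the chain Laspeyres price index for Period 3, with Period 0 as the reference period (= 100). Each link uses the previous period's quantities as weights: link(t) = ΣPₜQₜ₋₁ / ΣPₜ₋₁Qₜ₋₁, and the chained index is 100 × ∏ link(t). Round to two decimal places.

174.38

Link Period 0→Period 1:
ΣP(Period 1)Q(Period 0) = 253×28 + 58×31 = 7084 + 1798 = 8882
ΣP(Period 0)Q(Period 0) = 195×28 + 57×31 = 5460 + 1767 = 7227
link = 8882/7227 = 1.229002
Link Period 1→Period 2:
ΣP(Period 2)Q(Period 1) = 313×26 + 54×25 = 8138 + 1350 = 9488
ΣP(Period 1)Q(Period 1) = 253×26 + 58×25 = 6578 + 1450 = 8028
link = 9488/8028 = 1.181863
Link Period 2→Period 3:
ΣP(Period 3)Q(Period 2) = 394×24 + 48×26 = 9456 + 1248 = 10704
ΣP(Period 2)Q(Period 2) = 313×24 + 54×26 = 7512 + 1404 = 8916
link = 10704/8916 = 1.200538
Chained index = 100 × 1.229002 × 1.181863 × 1.200538 = 174.3798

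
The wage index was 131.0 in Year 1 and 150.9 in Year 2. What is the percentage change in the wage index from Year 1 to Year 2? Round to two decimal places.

15.19%

Change = (150.9 − 131.0) / 131.0 × 100
       = 19.9 / 131.0 × 100 = 15.1908%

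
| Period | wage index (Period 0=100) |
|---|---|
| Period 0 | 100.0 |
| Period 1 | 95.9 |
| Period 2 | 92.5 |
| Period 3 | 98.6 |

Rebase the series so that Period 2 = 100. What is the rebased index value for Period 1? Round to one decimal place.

103.7

Rebased(Period 1) = 95.9 / 92.5 × 100 = 103.6757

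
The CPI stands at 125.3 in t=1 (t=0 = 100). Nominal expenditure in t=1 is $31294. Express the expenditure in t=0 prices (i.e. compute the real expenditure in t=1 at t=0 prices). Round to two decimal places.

24975.26

Real = Nominal ÷ (Index/100) = 31294 ÷ (125.3/100)
     = 31294 ÷ 1.253 = 24975.2594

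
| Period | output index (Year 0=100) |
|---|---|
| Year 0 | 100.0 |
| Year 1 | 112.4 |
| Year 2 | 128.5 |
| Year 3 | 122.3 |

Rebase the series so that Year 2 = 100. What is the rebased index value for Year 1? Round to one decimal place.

87.5

Rebased(Year 1) = 112.4 / 128.5 × 100 = 87.4708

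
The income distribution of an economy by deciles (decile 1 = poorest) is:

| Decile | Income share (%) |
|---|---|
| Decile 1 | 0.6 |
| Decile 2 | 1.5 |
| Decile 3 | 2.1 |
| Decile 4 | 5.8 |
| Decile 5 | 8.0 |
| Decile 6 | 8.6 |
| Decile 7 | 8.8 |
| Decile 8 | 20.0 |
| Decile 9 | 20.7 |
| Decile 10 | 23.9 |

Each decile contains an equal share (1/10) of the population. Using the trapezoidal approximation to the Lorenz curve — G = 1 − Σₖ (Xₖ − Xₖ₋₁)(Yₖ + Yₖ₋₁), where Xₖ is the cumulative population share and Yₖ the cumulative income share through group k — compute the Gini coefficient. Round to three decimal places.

0.443

Cumulative income shares Yₖ: 0.0060, 0.0210, 0.0420, 0.1000, 0.1800, 0.2660, 0.3540, 0.5540, 0.7610, 1.0000
Σ (Xₖ−Xₖ₋₁)(Yₖ+Yₖ₋₁) = (1/10)(0.0060+0.0000) + (1/10)(0.0210+0.0060) + (1/10)(0.0420+0.0210) + (1/10)(0.1000+0.0420) + (1/10)(0.1800+0.1000) + (1/10)(0.2660+0.1800) + (1/10)(0.3540+0.2660) + (1/10)(0.5540+0.3540) + (1/10)(0.7610+0.5540) + (1/10)(1.0000+0.7610)
  = 0.0006 + 0.0027 + 0.0063 + 0.0142 + 0.0280 + 0.0446 + 0.0620 + 0.0908 + 0.1315 + 0.1761 = 0.5568
G = 1 − 0.5568 = 0.4432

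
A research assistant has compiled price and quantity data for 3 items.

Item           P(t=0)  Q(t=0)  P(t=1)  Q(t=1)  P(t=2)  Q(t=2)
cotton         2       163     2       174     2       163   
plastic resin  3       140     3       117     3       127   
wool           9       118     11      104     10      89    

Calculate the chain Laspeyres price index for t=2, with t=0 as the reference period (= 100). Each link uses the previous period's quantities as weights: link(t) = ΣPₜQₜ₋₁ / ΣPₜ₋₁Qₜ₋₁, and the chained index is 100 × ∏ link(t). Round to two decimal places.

Link t=0→t=1:
ΣP(t=1)Q(t=0) = 2×163 + 3×140 + 11×118 = 326 + 420 + 1298 = 2044
ΣP(t=0)Q(t=0) = 2×163 + 3×140 + 9×118 = 326 + 420 + 1062 = 1808
link = 2044/1808 = 1.130531
Link t=1→t=2:
ΣP(t=2)Q(t=1) = 2×174 + 3×117 + 10×104 = 348 + 351 + 1040 = 1739
ΣP(t=1)Q(t=1) = 2×174 + 3×117 + 11×104 = 348 + 351 + 1144 = 1843
link = 1739/1843 = 0.943570
Chained index = 100 × 1.130531 × 0.943570 = 106.6735

106.67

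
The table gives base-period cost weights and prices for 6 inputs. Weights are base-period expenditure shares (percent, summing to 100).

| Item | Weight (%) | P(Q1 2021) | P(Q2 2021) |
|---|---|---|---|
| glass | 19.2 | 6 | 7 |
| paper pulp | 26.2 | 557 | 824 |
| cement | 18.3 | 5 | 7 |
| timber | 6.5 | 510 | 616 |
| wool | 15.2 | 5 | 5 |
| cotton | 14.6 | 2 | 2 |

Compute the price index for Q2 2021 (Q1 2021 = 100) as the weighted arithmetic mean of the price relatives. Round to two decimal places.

glass: 19.2 × (7/6) = 19.2 × 1.166667 = 22.4000
paper pulp: 26.2 × (824/557) = 26.2 × 1.479354 = 38.7591
cement: 18.3 × (7/5) = 18.3 × 1.400000 = 25.6200
timber: 6.5 × (616/510) = 6.5 × 1.207843 = 7.8510
wool: 15.2 × (5/5) = 15.2 × 1.000000 = 15.2000
cotton: 14.6 × (2/2) = 14.6 × 1.000000 = 14.6000
Index = Σ wᵢ·(p₁ᵢ/p₀ᵢ) = 22.4000 + 38.7591 + 25.6200 + 7.8510 + 15.2000 + 14.6000 = 124.4300

124.43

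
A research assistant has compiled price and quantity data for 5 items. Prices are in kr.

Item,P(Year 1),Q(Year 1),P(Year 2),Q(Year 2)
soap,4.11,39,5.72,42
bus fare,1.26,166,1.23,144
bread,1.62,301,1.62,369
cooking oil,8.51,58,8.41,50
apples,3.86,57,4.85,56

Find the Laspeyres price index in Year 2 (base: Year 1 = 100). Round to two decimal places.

106.90

Laspeyres price index uses base-period quantities as weights.
ΣP(Year 2)·Q(Year 1) = 5.72×39 + 1.23×166 + 1.62×301 + 8.41×58 + 4.85×57 = 223.08 + 204.18 + 487.62 + 487.78 + 276.45 = 1679.11
ΣP(Year 1)·Q(Year 1) = 4.11×39 + 1.26×166 + 1.62×301 + 8.51×58 + 3.86×57 = 160.29 + 209.16 + 487.62 + 493.58 + 220.02 = 1570.67
Index = 1679.11 / 1570.67 × 100 = 106.9041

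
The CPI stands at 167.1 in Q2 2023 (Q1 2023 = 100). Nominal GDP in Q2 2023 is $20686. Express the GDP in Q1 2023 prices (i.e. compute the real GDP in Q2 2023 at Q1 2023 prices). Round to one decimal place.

Real = Nominal ÷ (Index/100) = 20686 ÷ (167.1/100)
     = 20686 ÷ 1.671 = 12379.4135

12379.4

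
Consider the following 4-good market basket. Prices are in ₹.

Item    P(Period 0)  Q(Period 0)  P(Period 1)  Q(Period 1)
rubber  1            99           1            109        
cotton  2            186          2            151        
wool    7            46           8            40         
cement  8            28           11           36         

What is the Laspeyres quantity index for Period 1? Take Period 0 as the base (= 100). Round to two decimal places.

Laspeyres quantity index uses base-period prices as weights.
ΣP(Period 0)·Q(Period 1) = 1×109 + 2×151 + 7×40 + 8×36 = 109 + 302 + 280 + 288 = 979
ΣP(Period 0)·Q(Period 0) = 1×99 + 2×186 + 7×46 + 8×28 = 99 + 372 + 322 + 224 = 1017
Index = 979 / 1017 × 100 = 96.2635

96.26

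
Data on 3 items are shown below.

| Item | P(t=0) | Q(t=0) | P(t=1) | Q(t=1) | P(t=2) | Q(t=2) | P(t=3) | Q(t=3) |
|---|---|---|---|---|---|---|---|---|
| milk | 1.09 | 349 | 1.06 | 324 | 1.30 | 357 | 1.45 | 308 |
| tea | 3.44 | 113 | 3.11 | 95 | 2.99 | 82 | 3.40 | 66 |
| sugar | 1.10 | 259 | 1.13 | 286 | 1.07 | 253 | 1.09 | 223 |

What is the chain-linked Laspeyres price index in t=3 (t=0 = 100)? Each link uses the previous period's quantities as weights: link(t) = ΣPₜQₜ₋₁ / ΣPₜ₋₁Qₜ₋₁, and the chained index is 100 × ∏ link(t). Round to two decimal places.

110.64

Link t=0→t=1:
ΣP(t=1)Q(t=0) = 1.06×349 + 3.11×113 + 1.13×259 = 369.94 + 351.43 + 292.67 = 1014.04
ΣP(t=0)Q(t=0) = 1.09×349 + 3.44×113 + 1.10×259 = 380.41 + 388.72 + 284.9 = 1054.03
link = 1014.04/1054.03 = 0.962060
Link t=1→t=2:
ΣP(t=2)Q(t=1) = 1.30×324 + 2.99×95 + 1.07×286 = 421.2 + 284.05 + 306.02 = 1011.27
ΣP(t=1)Q(t=1) = 1.06×324 + 3.11×95 + 1.13×286 = 343.44 + 295.45 + 323.18 = 962.07
link = 1011.27/962.07 = 1.051140
Link t=2→t=3:
ΣP(t=3)Q(t=2) = 1.45×357 + 3.40×82 + 1.09×253 = 517.65 + 278.8 + 275.77 = 1072.22
ΣP(t=2)Q(t=2) = 1.30×357 + 2.99×82 + 1.07×253 = 464.1 + 245.18 + 270.71 = 979.99
link = 1072.22/979.99 = 1.094113
Chained index = 100 × 0.962060 × 1.051140 × 1.094113 = 110.6432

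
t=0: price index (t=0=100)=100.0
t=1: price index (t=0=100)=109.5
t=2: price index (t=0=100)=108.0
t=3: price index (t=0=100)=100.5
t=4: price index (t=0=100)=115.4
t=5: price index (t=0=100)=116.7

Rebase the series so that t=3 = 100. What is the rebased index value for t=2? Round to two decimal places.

107.46

Rebased(t=2) = 108.0 / 100.5 × 100 = 107.4627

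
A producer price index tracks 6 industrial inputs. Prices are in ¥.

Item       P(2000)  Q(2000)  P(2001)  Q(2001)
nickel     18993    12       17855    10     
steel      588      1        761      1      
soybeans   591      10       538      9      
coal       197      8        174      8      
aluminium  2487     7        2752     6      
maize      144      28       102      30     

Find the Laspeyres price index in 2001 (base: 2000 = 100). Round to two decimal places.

Laspeyres price index uses base-period quantities as weights.
ΣP(2001)·Q(2000) = 17855×12 + 761×1 + 538×10 + 174×8 + 2752×7 + 102×28 = 214260 + 761 + 5380 + 1392 + 19264 + 2856 = 243913
ΣP(2000)·Q(2000) = 18993×12 + 588×1 + 591×10 + 197×8 + 2487×7 + 144×28 = 227916 + 588 + 5910 + 1576 + 17409 + 4032 = 257431
Index = 243913 / 257431 × 100 = 94.7489

94.75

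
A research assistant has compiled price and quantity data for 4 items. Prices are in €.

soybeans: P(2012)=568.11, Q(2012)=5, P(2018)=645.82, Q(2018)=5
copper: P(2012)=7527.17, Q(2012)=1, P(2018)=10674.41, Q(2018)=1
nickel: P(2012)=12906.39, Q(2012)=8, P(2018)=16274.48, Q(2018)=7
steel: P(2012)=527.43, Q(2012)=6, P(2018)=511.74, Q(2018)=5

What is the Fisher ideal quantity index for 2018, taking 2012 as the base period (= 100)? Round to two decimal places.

Laspeyres component (base-period weights):
ΣP(2012)Q(2018) = 568.11×5 + 7527.17×1 + 12906.39×7 + 527.43×5 = 2840.55 + 7527.17 + 90344.73 + 2637.15 = 103349.6
ΣP(2012)Q(2012) = 568.11×5 + 7527.17×1 + 12906.39×8 + 527.43×6 = 2840.55 + 7527.17 + 103251.12 + 3164.58 = 116783.42
L = 103349.6 / 116783.42 × 100 = 88.4968
Paasche component (current-period weights):
ΣP(2018)Q(2018) = 645.82×5 + 10674.41×1 + 16274.48×7 + 511.74×5 = 3229.1 + 10674.41 + 113921.36 + 2558.7 = 130383.57
ΣP(2018)Q(2012) = 645.82×5 + 10674.41×1 + 16274.48×8 + 511.74×6 = 3229.1 + 10674.41 + 130195.84 + 3070.44 = 147169.79
P = 130383.57 / 147169.79 × 100 = 88.5940
Fisher = √(L × P) = √(88.4968 × 88.5940) = 88.5454

88.55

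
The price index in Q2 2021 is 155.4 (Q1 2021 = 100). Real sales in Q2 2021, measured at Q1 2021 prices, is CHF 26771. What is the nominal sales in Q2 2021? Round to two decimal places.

Nominal = Real × (Index/100) = 26771 × (155.4/100)
        = 26771 × 1.554 = 41602.1340

41602.13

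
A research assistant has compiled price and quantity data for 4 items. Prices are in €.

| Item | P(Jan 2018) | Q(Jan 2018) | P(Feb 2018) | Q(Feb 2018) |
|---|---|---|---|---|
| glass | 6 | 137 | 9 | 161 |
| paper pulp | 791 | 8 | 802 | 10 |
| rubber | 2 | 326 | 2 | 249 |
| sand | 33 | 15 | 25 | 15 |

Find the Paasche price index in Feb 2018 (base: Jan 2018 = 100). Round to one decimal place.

104.8

Paasche price index uses current-period quantities as weights.
ΣP(Feb 2018)·Q(Feb 2018) = 9×161 + 802×10 + 2×249 + 25×15 = 1449 + 8020 + 498 + 375 = 10342
ΣP(Jan 2018)·Q(Feb 2018) = 6×161 + 791×10 + 2×249 + 33×15 = 966 + 7910 + 498 + 495 = 9869
Index = 10342 / 9869 × 100 = 104.7928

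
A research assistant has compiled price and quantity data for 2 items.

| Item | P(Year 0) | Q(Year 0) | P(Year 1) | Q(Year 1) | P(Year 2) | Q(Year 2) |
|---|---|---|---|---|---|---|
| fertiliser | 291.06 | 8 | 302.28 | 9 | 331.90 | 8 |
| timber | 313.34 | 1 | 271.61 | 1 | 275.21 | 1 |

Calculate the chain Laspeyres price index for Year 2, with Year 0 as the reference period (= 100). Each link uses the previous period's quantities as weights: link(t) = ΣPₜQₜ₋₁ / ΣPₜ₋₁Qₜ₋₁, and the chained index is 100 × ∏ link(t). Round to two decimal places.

111.01

Link Year 0→Year 1:
ΣP(Year 1)Q(Year 0) = 302.28×8 + 271.61×1 = 2418.24 + 271.61 = 2689.85
ΣP(Year 0)Q(Year 0) = 291.06×8 + 313.34×1 = 2328.48 + 313.34 = 2641.82
link = 2689.85/2641.82 = 1.018181
Link Year 1→Year 2:
ΣP(Year 2)Q(Year 1) = 331.90×9 + 275.21×1 = 2987.1 + 275.21 = 3262.31
ΣP(Year 1)Q(Year 1) = 302.28×9 + 271.61×1 = 2720.52 + 271.61 = 2992.13
link = 3262.31/2992.13 = 1.090297
Chained index = 100 × 1.018181 × 1.090297 = 111.0119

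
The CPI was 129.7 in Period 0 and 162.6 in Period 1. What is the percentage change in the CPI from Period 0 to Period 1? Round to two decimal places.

Change = (162.6 − 129.7) / 129.7 × 100
       = 32.9 / 129.7 × 100 = 25.3662%

25.37%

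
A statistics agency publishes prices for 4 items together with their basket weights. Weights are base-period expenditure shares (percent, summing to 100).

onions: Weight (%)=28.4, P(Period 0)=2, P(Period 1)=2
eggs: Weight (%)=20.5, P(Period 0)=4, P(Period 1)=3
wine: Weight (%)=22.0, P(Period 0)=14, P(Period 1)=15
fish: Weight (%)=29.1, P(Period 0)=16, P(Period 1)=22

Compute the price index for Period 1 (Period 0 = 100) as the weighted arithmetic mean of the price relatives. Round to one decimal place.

107.4

onions: 28.4 × (2/2) = 28.4 × 1.000000 = 28.4000
eggs: 20.5 × (3/4) = 20.5 × 0.750000 = 15.3750
wine: 22.0 × (15/14) = 22.0 × 1.071429 = 23.5714
fish: 29.1 × (22/16) = 29.1 × 1.375000 = 40.0125
Index = Σ wᵢ·(p₁ᵢ/p₀ᵢ) = 28.4000 + 15.3750 + 23.5714 + 40.0125 = 107.3589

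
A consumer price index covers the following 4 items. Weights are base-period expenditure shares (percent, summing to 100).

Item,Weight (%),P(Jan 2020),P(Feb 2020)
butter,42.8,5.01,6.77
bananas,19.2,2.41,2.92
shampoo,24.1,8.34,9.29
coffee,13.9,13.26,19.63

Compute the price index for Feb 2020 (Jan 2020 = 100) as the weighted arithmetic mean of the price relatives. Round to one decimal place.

butter: 42.8 × (6.77/5.01) = 42.8 × 1.351297 = 57.8355
bananas: 19.2 × (2.92/2.41) = 19.2 × 1.211618 = 23.2631
shampoo: 24.1 × (9.29/8.34) = 24.1 × 1.113909 = 26.8452
coffee: 13.9 × (19.63/13.26) = 13.9 × 1.480392 = 20.5775
Index = Σ wᵢ·(p₁ᵢ/p₀ᵢ) = 57.8355 + 23.2631 + 26.8452 + 20.5775 = 128.5213

128.5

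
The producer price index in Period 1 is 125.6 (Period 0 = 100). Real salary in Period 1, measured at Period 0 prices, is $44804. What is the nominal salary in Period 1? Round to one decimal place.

56273.8

Nominal = Real × (Index/100) = 44804 × (125.6/100)
        = 44804 × 1.256 = 56273.8240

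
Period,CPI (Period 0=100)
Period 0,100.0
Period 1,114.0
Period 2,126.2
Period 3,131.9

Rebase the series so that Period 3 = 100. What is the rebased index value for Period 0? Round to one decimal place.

75.8

Rebased(Period 0) = 100.0 / 131.9 × 100 = 75.8150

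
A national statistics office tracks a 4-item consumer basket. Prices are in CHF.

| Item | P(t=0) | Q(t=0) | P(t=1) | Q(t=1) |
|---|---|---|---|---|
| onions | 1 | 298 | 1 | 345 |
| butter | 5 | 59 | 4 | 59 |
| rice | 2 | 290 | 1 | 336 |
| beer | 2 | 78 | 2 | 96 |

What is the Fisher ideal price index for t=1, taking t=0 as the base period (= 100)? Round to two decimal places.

Laspeyres component (base-period weights):
ΣP(t=1)Q(t=0) = 1×298 + 4×59 + 1×290 + 2×78 = 298 + 236 + 290 + 156 = 980
ΣP(t=0)Q(t=0) = 1×298 + 5×59 + 2×290 + 2×78 = 298 + 295 + 580 + 156 = 1329
L = 980 / 1329 × 100 = 73.7397
Paasche component (current-period weights):
ΣP(t=1)Q(t=1) = 1×345 + 4×59 + 1×336 + 2×96 = 345 + 236 + 336 + 192 = 1109
ΣP(t=0)Q(t=1) = 1×345 + 5×59 + 2×336 + 2×96 = 345 + 295 + 672 + 192 = 1504
P = 1109 / 1504 × 100 = 73.7367
Fisher = √(L × P) = √(73.7397 × 73.7367) = 73.7382

73.74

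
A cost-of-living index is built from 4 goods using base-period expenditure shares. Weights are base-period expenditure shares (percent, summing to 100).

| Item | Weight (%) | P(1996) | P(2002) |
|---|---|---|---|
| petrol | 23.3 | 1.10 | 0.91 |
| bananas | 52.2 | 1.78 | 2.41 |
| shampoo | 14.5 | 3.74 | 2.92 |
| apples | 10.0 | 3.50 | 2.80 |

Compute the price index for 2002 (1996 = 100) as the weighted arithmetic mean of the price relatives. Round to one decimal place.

petrol: 23.3 × (0.91/1.10) = 23.3 × 0.827273 = 19.2755
bananas: 52.2 × (2.41/1.78) = 52.2 × 1.353933 = 70.6753
shampoo: 14.5 × (2.92/3.74) = 14.5 × 0.780749 = 11.3209
apples: 10.0 × (2.80/3.50) = 10.0 × 0.800000 = 8.0000
Index = Σ wᵢ·(p₁ᵢ/p₀ᵢ) = 19.2755 + 70.6753 + 11.3209 + 8.0000 = 109.2716

109.3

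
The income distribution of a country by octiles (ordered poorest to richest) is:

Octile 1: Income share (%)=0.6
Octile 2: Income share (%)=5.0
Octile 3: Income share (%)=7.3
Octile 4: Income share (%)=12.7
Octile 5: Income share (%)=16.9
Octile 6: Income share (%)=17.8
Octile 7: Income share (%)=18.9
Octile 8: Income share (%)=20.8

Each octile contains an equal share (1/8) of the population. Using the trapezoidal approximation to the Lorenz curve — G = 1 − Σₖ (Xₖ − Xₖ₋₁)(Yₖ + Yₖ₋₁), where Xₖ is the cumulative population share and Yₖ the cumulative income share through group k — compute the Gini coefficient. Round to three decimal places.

Cumulative income shares Yₖ: 0.0060, 0.0560, 0.1290, 0.2560, 0.4250, 0.6030, 0.7920, 1.0000
Σ (Xₖ−Xₖ₋₁)(Yₖ+Yₖ₋₁) = (1/8)(0.0060+0.0000) + (1/8)(0.0560+0.0060) + (1/8)(0.1290+0.0560) + (1/8)(0.2560+0.1290) + (1/8)(0.4250+0.2560) + (1/8)(0.6030+0.4250) + (1/8)(0.7920+0.6030) + (1/8)(1.0000+0.7920)
  = 0.0008 + 0.0077 + 0.0231 + 0.0481 + 0.0851 + 0.1285 + 0.1744 + 0.2240 = 0.6917
G = 1 − 0.6917 = 0.3083

0.308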